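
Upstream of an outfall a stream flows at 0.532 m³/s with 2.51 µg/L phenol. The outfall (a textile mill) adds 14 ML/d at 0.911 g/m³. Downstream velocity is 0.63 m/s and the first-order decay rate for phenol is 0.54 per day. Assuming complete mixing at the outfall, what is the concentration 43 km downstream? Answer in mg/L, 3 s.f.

0.140 mg/L

14 ML/d = 0.162 m³/s.
2.51 µg/L = 0.00251 mg/L.
After complete mixing, C₀ = (0.162·0.911 + 0.532·0.00251) / 0.694 = 0.2146 mg/L.
Travel time t = 4.3e+04 m / 0.63 m/s = 6.825e+04 s = 0.79 d.
C = 0.2146·exp(−0.54·0.79) = 0.2146·0.6527 = 0.1401 mg/L.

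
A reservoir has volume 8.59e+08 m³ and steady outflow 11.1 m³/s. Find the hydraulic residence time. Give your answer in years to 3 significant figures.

2.45 yr

Q = 11.1 m³/s × 3.156e+07 s/yr = 3.503e+08 m³/yr.
Hydraulic residence time τ = V/Q = 8.59e+08/3.503e+08 = 2.452 yr.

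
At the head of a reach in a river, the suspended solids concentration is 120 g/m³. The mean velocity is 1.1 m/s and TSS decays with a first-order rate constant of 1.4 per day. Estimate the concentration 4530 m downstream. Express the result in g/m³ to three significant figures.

112 g/m³

Travel time t = 4530 m / 1.1 m/s = 4530/1.1 = 4118 s = 0.04766 d.
First-order decay: C = 120·exp(−1.4·0.04766) = 120·0.9354 = 112.3 g/m³.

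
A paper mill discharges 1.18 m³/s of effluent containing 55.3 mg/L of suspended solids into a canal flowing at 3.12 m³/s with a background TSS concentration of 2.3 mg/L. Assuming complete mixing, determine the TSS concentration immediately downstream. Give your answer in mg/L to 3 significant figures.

By mass balance at complete mixing, C = (1.18·55.3 + 3.12·2.3) / (1.18 + 3.12) = 72.43/4.3 = 16.84 mg/L.

16.8 mg/L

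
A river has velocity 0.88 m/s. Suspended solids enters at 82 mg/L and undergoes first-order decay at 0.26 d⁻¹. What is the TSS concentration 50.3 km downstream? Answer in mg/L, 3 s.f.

69.0 mg/L

Travel time t = 50.3 km / 0.88 m/s = 5.03e+04/0.88 = 5.716e+04 s = 0.6616 d.
First-order decay: C = 82·exp(−0.26·0.6616) = 82·0.842 = 69.04 mg/L.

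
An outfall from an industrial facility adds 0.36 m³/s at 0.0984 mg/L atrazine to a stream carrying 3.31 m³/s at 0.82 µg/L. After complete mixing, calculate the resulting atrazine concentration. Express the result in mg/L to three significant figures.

0.82 µg/L = 0.00082 mg/L.
By mass balance at complete mixing, C = (0.36·0.0984 + 3.31·0.00082) / (0.36 + 3.31) = 0.03814/3.67 = 0.01039 mg/L.

0.0104 mg/L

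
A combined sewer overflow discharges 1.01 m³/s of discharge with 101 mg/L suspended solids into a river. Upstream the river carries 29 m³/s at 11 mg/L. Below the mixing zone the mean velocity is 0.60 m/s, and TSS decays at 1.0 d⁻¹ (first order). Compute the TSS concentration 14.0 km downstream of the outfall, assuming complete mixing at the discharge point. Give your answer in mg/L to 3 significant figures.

After complete mixing, C₀ = (1.01·101 + 29·11) / 30.01 = 14.03 mg/L.
Travel time t = 1.4e+04 m / 0.60 m/s = 2.333e+04 s = 0.2701 d.
C = 14.03·exp(−1.0·0.2701) = 14.03·0.7633 = 10.71 mg/L.

10.7 mg/L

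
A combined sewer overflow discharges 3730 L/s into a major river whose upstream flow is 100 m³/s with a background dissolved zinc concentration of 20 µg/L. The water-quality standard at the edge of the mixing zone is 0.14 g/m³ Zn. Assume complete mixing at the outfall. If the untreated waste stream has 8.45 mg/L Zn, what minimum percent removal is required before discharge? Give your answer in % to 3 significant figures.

60.3 %

3730 L/s = 3.73 m³/s.
20 µg/L = 0.02 mg/L.
Mass balance: 0.14·103.7 = 3.73·Cₑ + 100·0.02.
Cₑ = (14.52 − 2) / 3.73 = 3.357 mg/L.
Required removal = 1 − 3.357/8.45 = 60.27 %.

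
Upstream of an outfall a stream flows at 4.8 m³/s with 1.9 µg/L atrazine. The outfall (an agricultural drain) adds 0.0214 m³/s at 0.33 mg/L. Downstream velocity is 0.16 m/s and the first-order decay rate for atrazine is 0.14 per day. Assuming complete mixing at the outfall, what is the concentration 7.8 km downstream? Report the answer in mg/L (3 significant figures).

0.00310 mg/L

1.9 µg/L = 0.0019 mg/L.
After complete mixing, C₀ = (0.0214·0.33 + 4.8·0.0019) / 4.821 = 0.003356 mg/L.
Travel time t = 7800 m / 0.16 m/s = 4.875e+04 s = 0.5642 d.
C = 0.003356·exp(−0.14·0.5642) = 0.003356·0.924 = 0.003101 mg/L.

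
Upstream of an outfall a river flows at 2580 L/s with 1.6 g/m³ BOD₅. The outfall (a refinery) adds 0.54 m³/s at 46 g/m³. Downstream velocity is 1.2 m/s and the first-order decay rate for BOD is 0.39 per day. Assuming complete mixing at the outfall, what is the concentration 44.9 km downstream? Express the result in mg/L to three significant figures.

7.84 mg/L

2580 L/s = 2.58 m³/s.
After complete mixing, C₀ = (0.54·46 + 2.58·1.6) / 3.12 = 9.285 mg/L.
Travel time t = 4.49e+04 m / 1.2 m/s = 3.742e+04 s = 0.4331 d.
C = 9.285·exp(−0.39·0.4331) = 9.285·0.8446 = 7.842 mg/L.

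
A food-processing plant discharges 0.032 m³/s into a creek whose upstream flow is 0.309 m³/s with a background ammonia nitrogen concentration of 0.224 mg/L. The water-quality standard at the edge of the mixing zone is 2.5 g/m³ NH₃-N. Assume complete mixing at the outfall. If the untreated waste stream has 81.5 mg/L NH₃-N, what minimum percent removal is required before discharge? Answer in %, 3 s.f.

Mass balance: 2.5·0.341 = 0.032·Cₑ + 0.309·0.224.
Cₑ = (0.8525 − 0.06922) / 0.032 = 24.48 mg/L.
Required removal = 1 − 24.48/81.5 = 69.97 %.

70.0 %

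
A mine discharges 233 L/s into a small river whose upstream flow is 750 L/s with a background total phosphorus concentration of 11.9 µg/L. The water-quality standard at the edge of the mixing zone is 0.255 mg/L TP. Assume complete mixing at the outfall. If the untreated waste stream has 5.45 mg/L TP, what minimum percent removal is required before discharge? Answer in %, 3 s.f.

233 L/s = 0.233 m³/s.
750 L/s = 0.75 m³/s.
11.9 µg/L = 0.0119 mg/L.
Mass balance: 0.255·0.983 = 0.233·Cₑ + 0.75·0.0119.
Cₑ = (0.2507 − 0.008925) / 0.233 = 1.038 mg/L.
Required removal = 1 − 1.038/5.45 = 80.96 %.

81.0 %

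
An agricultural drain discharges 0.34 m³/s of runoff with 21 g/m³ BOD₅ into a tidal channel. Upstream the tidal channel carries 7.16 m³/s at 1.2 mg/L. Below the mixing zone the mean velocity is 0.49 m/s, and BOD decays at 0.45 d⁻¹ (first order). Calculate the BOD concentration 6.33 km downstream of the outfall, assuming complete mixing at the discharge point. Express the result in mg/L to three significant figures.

After complete mixing, C₀ = (0.34·21 + 7.16·1.2) / 7.5 = 2.098 mg/L.
Travel time t = 6330 m / 0.49 m/s = 1.292e+04 s = 0.1495 d.
C = 2.098·exp(−0.45·0.1495) = 2.098·0.9349 = 1.961 mg/L.

1.96 mg/L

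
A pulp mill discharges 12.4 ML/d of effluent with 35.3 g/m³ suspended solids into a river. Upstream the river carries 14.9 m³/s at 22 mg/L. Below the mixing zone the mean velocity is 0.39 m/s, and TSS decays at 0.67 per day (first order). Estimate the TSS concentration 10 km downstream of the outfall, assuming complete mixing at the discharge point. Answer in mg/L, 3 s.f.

18.1 mg/L

12.4 ML/d = 0.1435 m³/s.
After complete mixing, C₀ = (0.1435·35.3 + 14.9·22) / 15.04 = 22.13 mg/L.
Travel time t = 1e+04 m / 0.39 m/s = 2.564e+04 s = 0.2968 d.
C = 22.13·exp(−0.67·0.2968) = 22.13·0.8197 = 18.14 mg/L.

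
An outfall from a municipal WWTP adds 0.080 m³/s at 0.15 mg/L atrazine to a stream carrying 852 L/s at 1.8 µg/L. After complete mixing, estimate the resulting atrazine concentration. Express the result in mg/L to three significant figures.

0.0145 mg/L

852 L/s = 0.852 m³/s.
1.8 µg/L = 0.0018 mg/L.
Conservation of mass across the mixing zone: C = (0.08·0.15 + 0.852·0.0018) / (0.08 + 0.852) = 0.01353/0.932 = 0.01452 mg/L.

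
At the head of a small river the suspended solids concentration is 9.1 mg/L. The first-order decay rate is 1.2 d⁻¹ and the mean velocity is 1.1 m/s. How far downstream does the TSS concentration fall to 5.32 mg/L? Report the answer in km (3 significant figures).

42.5 km

From C = C₀·e^(−kt), t = ln(C₀/C)/k = ln(9.1/5.32)/1.2 = 0.5368/1.2 = 0.4473 d.
Distance = v·t = 1.1 m/s × 3.865e+04 s = 4.251e+04 m = 42.51 km.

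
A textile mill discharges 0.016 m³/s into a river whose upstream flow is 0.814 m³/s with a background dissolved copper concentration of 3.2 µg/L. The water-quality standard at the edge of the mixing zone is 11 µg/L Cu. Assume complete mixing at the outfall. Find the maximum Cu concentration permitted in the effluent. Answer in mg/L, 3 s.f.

3.2 µg/L = 0.0032 mg/L.
11 µg/L = 0.011 mg/L.
Mass balance: 0.011·0.83 = 0.016·Cₑ + 0.814·0.0032.
Cₑ = (0.00913 − 0.002605) / 0.016 = 0.4078 mg/L.

0.408 mg/L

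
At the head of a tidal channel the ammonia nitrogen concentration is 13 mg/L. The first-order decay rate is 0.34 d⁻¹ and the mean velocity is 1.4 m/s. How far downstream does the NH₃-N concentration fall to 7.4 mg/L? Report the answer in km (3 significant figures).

200 km

From C = C₀·e^(−kt), t = ln(C₀/C)/k = ln(13/7.4)/0.34 = 0.5635/0.34 = 1.657 d.
Distance = v·t = 1.4 m/s × 1.432e+05 s = 2.005e+05 m = 200.5 km.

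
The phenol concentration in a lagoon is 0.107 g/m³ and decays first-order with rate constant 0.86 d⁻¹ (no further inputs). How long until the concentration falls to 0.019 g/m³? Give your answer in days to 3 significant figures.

2.01 d

t = ln(C₀/C)/k = ln(0.107/0.019)/0.86 = 1.728/0.86 = 2.01 d.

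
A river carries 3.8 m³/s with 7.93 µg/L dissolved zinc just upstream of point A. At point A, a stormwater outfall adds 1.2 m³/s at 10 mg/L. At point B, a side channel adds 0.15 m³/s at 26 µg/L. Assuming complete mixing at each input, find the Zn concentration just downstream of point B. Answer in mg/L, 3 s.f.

7.93 µg/L = 0.00793 mg/L.
After input A: C = (3.8·0.00793 + 1.2·10) / 5 = 2.406 mg/L.
26 µg/L = 0.026 mg/L.
After input B: C = (5·2.406 + 0.15·0.026) / 5.15 = 2.337 mg/L.

2.34 mg/L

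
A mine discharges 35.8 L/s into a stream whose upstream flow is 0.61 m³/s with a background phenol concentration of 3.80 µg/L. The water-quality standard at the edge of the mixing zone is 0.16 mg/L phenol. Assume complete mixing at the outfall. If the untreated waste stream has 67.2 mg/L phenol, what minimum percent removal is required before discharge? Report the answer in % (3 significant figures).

35.8 L/s = 0.0358 m³/s.
3.80 µg/L = 0.0038 mg/L.
Mass balance: 0.16·0.6458 = 0.0358·Cₑ + 0.61·0.0038.
Cₑ = (0.1033 − 0.002318) / 0.0358 = 2.822 mg/L.
Required removal = 1 − 2.822/67.2 = 95.8 %.

95.8 %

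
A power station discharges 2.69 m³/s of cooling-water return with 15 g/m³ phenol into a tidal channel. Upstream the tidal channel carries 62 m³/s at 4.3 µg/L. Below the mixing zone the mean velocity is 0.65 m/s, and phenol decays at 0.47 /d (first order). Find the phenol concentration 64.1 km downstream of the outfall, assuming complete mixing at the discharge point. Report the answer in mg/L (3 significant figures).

4.3 µg/L = 0.0043 mg/L.
After complete mixing, C₀ = (2.69·15 + 62·0.0043) / 64.69 = 0.6279 mg/L.
Travel time t = 6.41e+04 m / 0.65 m/s = 9.862e+04 s = 1.141 d.
C = 0.6279·exp(−0.47·1.141) = 0.6279·0.5848 = 0.3672 mg/L.

0.367 mg/L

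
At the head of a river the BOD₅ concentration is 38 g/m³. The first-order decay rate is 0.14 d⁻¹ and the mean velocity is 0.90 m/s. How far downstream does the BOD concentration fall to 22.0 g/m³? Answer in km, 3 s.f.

304 km

From C = C₀·e^(−kt), t = ln(C₀/C)/k = ln(38/22.0)/0.14 = 0.5465/0.14 = 3.904 d.
Distance = v·t = 0.90 m/s × 3.373e+05 s = 3.036e+05 m = 303.6 km.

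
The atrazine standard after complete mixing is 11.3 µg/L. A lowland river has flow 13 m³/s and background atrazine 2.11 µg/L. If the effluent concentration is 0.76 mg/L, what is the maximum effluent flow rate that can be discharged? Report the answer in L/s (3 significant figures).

160 L/s

2.11 µg/L = 0.00211 mg/L.
11.3 µg/L = 0.0113 mg/L.
Mass balance at complete mixing: C_std·(Q_w + Q_r) = Q_w·C_e + Q_r·C_b.
Rearranging, Q_w = Q_r·(C_std − C_b)/(C_e − C_std) = 13·(0.0113 − 0.00211) / (0.76 − 0.0113) = 0.1596 m³/s.
= 159.6 L/s.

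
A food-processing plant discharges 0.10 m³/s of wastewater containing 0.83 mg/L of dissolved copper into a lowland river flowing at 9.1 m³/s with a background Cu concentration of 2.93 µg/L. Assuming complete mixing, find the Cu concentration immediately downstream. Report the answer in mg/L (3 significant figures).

0.0119 mg/L

2.93 µg/L = 0.00293 mg/L.
Flow-weighted mixing gives C = (0.1·0.83 + 9.1·0.00293) / (0.1 + 9.1) = 0.1097/9.2 = 0.01192 mg/L.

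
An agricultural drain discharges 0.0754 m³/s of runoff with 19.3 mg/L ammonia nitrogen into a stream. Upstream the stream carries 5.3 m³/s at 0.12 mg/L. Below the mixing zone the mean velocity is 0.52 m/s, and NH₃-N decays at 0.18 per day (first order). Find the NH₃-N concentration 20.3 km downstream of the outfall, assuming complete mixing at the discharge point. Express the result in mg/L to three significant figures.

After complete mixing, C₀ = (0.0754·19.3 + 5.3·0.12) / 5.375 = 0.389 mg/L.
Travel time t = 2.03e+04 m / 0.52 m/s = 3.904e+04 s = 0.4518 d.
C = 0.389·exp(−0.18·0.4518) = 0.389·0.9219 = 0.3586 mg/L.

0.359 mg/L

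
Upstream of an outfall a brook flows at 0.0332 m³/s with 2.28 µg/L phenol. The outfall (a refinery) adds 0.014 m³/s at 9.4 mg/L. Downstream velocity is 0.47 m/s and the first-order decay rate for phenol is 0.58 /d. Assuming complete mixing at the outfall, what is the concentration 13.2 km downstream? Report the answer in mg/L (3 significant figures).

2.28 µg/L = 0.00228 mg/L.
After complete mixing, C₀ = (0.014·9.4 + 0.0332·0.00228) / 0.0472 = 2.79 mg/L.
Travel time t = 1.32e+04 m / 0.47 m/s = 2.809e+04 s = 0.3251 d.
C = 2.79·exp(−0.58·0.3251) = 2.79·0.8282 = 2.31 mg/L.

2.31 mg/L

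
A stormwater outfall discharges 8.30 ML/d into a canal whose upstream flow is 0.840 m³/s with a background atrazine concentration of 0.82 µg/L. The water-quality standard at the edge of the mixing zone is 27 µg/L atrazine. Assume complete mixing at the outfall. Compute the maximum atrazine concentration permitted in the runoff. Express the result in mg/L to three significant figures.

0.256 mg/L

8.30 ML/d = 0.09606 m³/s.
0.82 µg/L = 0.00082 mg/L.
27 µg/L = 0.027 mg/L.
Mass balance: 0.027·0.9361 = 0.09606·Cₑ + 0.84·0.00082.
Cₑ = (0.02527 − 0.0006888) / 0.09606 = 0.2559 mg/L.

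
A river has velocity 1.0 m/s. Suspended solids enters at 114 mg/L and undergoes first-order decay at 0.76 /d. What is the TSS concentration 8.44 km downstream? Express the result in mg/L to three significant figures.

Travel time t = 8.44 km / 1.0 m/s = 8440/1.0 = 8440 s = 0.09769 d.
First-order decay: C = 114·exp(−0.76·0.09769) = 114·0.9284 = 105.8 mg/L.

106 mg/L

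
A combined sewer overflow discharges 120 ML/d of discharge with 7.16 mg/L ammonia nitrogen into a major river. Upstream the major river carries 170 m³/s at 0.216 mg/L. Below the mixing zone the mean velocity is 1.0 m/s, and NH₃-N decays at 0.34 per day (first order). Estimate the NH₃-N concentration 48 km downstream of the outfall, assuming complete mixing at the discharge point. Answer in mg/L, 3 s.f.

0.225 mg/L

120 ML/d = 1.389 m³/s.
After complete mixing, C₀ = (1.389·7.16 + 170·0.216) / 171.4 = 0.2723 mg/L.
Travel time t = 4.8e+04 m / 1.0 m/s = 4.8e+04 s = 0.5556 d.
C = 0.2723·exp(−0.34·0.5556) = 0.2723·0.8279 = 0.2254 mg/L.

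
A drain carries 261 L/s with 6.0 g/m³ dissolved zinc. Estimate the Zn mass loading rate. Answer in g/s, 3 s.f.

1.57 g/s

261 L/s = 0.261 m³/s.
Mass flux = Q·C = 0.261 m³/s × 6 g/m³ = 1.566 g/s.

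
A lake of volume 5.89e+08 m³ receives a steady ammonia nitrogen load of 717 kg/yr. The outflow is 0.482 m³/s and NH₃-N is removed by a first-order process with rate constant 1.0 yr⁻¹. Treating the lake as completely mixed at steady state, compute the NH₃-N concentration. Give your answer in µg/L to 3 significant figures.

Outflow Q = 0.482 m³/s × 3.156e+07 s/yr = 1.521e+07 m³/yr.
Steady-state CSTR mass balance: W = Q·C + k·V·C, so C = W/(Q + kV).
Q + kV = 1.521e+07 + 1.0·5.89e+08 = 6.042e+08 m³/yr.
C = 717/6.042e+08 = 1.187e-06 kg/m³ = 0.001187 mg/L = 1.187 µg/L.

1.19 µg/L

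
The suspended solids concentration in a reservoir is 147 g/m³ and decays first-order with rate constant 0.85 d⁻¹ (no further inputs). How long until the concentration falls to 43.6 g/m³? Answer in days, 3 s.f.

t = ln(C₀/C)/k = ln(147/43.6)/0.85 = 1.215/0.85 = 1.43 d.

1.43 d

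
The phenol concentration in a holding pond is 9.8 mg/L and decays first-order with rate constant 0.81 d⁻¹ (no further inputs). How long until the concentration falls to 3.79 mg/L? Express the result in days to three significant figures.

t = ln(C₀/C)/k = ln(9.8/3.79)/0.81 = 0.95/0.81 = 1.173 d.

1.17 d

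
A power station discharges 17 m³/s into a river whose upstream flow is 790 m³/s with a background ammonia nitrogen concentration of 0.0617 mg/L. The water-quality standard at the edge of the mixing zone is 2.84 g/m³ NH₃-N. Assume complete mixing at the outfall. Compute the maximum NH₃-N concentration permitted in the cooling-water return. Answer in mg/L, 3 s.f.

132 mg/L

Mass balance: 2.84·807 = 17·Cₑ + 790·0.0617.
Cₑ = (2292 − 48.74) / 17 = 131.9 mg/L.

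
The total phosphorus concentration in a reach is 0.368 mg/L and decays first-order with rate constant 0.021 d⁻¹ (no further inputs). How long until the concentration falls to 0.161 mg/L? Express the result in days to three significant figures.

39.4 d

t = ln(C₀/C)/k = ln(0.368/0.161)/0.021 = 0.8267/0.021 = 39.37 d.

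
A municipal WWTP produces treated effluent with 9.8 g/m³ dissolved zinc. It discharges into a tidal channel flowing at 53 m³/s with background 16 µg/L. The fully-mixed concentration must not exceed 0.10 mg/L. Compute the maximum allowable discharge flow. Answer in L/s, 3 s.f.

16 µg/L = 0.016 mg/L.
Mass balance at complete mixing: C_std·(Q_w + Q_r) = Q_w·C_e + Q_r·C_b.
Rearranging, Q_w = Q_r·(C_std − C_b)/(C_e − C_std) = 53·(0.1 − 0.016) / (9.8 − 0.1) = 0.459 m³/s.
= 459 L/s.

459 L/s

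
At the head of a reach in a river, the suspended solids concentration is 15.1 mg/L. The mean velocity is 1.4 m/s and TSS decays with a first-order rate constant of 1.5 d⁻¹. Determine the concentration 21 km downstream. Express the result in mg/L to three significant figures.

11.6 mg/L

Travel time t = 21 km / 1.4 m/s = 2.1e+04/1.4 = 1.5e+04 s = 0.1736 d.
First-order decay: C = 15.1·exp(−1.5·0.1736) = 15.1·0.7707 = 11.64 mg/L.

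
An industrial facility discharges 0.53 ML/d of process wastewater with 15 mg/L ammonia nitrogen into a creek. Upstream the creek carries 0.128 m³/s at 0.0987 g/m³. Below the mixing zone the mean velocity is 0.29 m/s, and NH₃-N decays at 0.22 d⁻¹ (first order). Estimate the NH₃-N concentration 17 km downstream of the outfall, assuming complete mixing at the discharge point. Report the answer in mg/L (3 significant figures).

0.53 ML/d = 0.006134 m³/s.
After complete mixing, C₀ = (0.006134·15 + 0.128·0.0987) / 0.1341 = 0.7802 mg/L.
Travel time t = 1.7e+04 m / 0.29 m/s = 5.862e+04 s = 0.6785 d.
C = 0.7802·exp(−0.22·0.6785) = 0.7802·0.8613 = 0.672 mg/L.

0.672 mg/L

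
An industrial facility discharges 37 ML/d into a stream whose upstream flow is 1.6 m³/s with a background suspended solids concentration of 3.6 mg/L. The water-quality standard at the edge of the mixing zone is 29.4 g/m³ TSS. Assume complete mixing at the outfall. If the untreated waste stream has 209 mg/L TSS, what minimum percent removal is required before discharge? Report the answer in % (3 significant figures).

39.8 %

37 ML/d = 0.4282 m³/s.
Mass balance: 29.4·2.028 = 0.4282·Cₑ + 1.6·3.6.
Cₑ = (59.63 − 5.76) / 0.4282 = 125.8 mg/L.
Required removal = 1 − 125.8/209 = 39.81 %.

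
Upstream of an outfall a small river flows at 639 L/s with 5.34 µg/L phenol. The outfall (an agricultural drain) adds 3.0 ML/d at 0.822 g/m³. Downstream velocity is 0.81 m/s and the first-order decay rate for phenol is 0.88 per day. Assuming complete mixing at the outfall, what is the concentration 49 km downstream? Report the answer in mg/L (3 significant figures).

3.0 ML/d = 0.03472 m³/s.
639 L/s = 0.639 m³/s.
5.34 µg/L = 0.00534 mg/L.
After complete mixing, C₀ = (0.03472·0.822 + 0.639·0.00534) / 0.6737 = 0.04743 mg/L.
Travel time t = 4.9e+04 m / 0.81 m/s = 6.049e+04 s = 0.7002 d.
C = 0.04743·exp(−0.88·0.7002) = 0.04743·0.54 = 0.02561 mg/L.

0.0256 mg/L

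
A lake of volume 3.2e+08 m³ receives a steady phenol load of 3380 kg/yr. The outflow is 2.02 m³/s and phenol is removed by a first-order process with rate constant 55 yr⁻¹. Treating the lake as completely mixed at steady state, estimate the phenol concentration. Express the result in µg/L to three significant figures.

Outflow Q = 2.02 m³/s × 3.156e+07 s/yr = 6.375e+07 m³/yr.
Steady-state CSTR mass balance: W = Q·C + k·V·C, so C = W/(Q + kV).
Q + kV = 6.375e+07 + 55·3.2e+08 = 1.766e+10 m³/yr.
C = 3380/1.766e+10 = 1.914e-07 kg/m³ = 0.0001914 mg/L = 0.1914 µg/L.

0.191 µg/L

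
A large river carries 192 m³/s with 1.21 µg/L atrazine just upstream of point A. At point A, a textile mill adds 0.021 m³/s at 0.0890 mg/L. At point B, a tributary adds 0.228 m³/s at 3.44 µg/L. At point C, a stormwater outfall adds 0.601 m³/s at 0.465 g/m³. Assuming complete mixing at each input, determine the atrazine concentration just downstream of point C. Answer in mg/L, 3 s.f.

0.00267 mg/L

1.21 µg/L = 0.00121 mg/L.
After input A: C = (192·0.00121 + 0.021·0.089) / 192 = 0.00122 mg/L.
3.44 µg/L = 0.00344 mg/L.
After input B: C = (192·0.00122 + 0.228·0.00344) / 192.2 = 0.001222 mg/L.
After input C: C = (192.2·0.001222 + 0.601·0.465) / 192.8 = 0.002668 mg/L.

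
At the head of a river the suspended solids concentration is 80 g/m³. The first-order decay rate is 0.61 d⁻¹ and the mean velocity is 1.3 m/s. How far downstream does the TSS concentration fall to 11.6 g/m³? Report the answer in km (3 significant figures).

356 km

From C = C₀·e^(−kt), t = ln(C₀/C)/k = ln(80/11.6)/0.61 = 1.931/0.61 = 3.166 d.
Distance = v·t = 1.3 m/s × 2.735e+05 s = 3.556e+05 m = 355.6 km.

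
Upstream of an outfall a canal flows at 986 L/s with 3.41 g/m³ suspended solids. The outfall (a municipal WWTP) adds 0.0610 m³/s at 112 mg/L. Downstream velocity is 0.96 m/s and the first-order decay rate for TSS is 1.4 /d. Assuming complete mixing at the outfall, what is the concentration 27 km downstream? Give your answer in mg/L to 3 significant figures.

986 L/s = 0.986 m³/s.
After complete mixing, C₀ = (0.061·112 + 0.986·3.41) / 1.047 = 9.737 mg/L.
Travel time t = 2.7e+04 m / 0.96 m/s = 2.812e+04 s = 0.3255 d.
C = 9.737·exp(−1.4·0.3255) = 9.737·0.634 = 6.173 mg/L.

6.17 mg/L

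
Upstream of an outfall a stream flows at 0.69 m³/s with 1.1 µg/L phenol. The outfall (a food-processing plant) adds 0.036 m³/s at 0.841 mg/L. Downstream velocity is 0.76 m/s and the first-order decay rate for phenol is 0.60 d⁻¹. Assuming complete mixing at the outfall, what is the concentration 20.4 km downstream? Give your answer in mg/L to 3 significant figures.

1.1 µg/L = 0.0011 mg/L.
After complete mixing, C₀ = (0.036·0.841 + 0.69·0.0011) / 0.726 = 0.04275 mg/L.
Travel time t = 2.04e+04 m / 0.76 m/s = 2.684e+04 s = 0.3107 d.
C = 0.04275·exp(−0.60·0.3107) = 0.04275·0.8299 = 0.03548 mg/L.

0.0355 mg/L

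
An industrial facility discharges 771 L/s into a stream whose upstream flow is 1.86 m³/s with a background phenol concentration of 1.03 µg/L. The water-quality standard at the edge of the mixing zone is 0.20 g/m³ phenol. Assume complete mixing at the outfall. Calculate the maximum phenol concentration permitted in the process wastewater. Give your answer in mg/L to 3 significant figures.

771 L/s = 0.771 m³/s.
1.03 µg/L = 0.00103 mg/L.
Mass balance: 0.2·2.631 = 0.771·Cₑ + 1.86·0.00103.
Cₑ = (0.5262 − 0.001916) / 0.771 = 0.68 mg/L.

0.680 mg/L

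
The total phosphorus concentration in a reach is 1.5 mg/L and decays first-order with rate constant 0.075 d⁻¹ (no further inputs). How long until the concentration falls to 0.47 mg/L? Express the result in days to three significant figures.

15.5 d

t = ln(C₀/C)/k = ln(1.5/0.47)/0.075 = 1.16/0.075 = 15.47 d.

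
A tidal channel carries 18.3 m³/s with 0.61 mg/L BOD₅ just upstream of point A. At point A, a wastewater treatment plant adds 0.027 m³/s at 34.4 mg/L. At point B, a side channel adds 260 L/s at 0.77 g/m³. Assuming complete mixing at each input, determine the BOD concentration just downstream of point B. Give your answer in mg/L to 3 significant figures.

0.661 mg/L

After input A: C = (18.3·0.61 + 0.027·34.4) / 18.33 = 0.6598 mg/L.
260 L/s = 0.26 m³/s.
After input B: C = (18.33·0.6598 + 0.26·0.77) / 18.59 = 0.6613 mg/L.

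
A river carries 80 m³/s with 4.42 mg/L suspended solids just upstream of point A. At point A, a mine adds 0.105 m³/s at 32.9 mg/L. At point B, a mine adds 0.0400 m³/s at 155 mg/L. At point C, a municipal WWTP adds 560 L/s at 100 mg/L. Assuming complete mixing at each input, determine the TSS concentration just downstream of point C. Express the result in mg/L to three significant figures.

5.19 mg/L

After input A: C = (80·4.42 + 0.105·32.9) / 80.11 = 4.457 mg/L.
After input B: C = (80.11·4.457 + 0.04·155) / 80.15 = 4.532 mg/L.
560 L/s = 0.56 m³/s.
After input C: C = (80.15·4.532 + 0.56·100) / 80.71 = 5.195 mg/L.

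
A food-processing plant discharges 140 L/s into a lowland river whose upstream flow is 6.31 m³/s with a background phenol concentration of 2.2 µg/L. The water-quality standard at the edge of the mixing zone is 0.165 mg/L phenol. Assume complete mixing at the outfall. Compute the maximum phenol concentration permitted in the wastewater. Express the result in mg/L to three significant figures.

140 L/s = 0.14 m³/s.
2.2 µg/L = 0.0022 mg/L.
Mass balance: 0.165·6.45 = 0.14·Cₑ + 6.31·0.0022.
Cₑ = (1.064 − 0.01388) / 0.14 = 7.503 mg/L.

7.50 mg/L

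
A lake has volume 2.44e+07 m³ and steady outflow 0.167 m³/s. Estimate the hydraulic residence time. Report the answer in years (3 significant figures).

Q = 0.167 m³/s × 3.156e+07 s/yr = 5.27e+06 m³/yr.
Hydraulic residence time τ = V/Q = 2.44e+07/5.27e+06 = 4.63 yr.

4.63 yr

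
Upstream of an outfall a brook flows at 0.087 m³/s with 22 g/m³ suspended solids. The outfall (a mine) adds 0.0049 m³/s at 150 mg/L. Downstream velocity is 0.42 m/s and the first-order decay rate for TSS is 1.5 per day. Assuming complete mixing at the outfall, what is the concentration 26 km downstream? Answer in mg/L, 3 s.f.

9.84 mg/L

After complete mixing, C₀ = (0.0049·150 + 0.087·22) / 0.0919 = 28.82 mg/L.
Travel time t = 2.6e+04 m / 0.42 m/s = 6.19e+04 s = 0.7165 d.
C = 28.82·exp(−1.5·0.7165) = 28.82·0.3414 = 9.84 mg/L.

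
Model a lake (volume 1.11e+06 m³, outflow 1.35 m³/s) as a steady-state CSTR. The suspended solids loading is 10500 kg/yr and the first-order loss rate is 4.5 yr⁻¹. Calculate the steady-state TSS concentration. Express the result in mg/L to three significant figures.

0.221 mg/L

Outflow Q = 1.35 m³/s × 3.156e+07 s/yr = 4.26e+07 m³/yr.
Steady-state CSTR mass balance: W = Q·C + k·V·C, so C = W/(Q + kV).
Q + kV = 4.26e+07 + 4.5·1.11e+06 = 4.76e+07 m³/yr.
C = 10500/4.76e+07 = 0.0002206 kg/m³ = 0.2206 mg/L.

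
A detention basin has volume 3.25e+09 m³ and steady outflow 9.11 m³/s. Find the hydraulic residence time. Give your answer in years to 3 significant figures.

Q = 9.11 m³/s × 3.156e+07 s/yr = 2.875e+08 m³/yr.
Hydraulic residence time τ = V/Q = 3.25e+09/2.875e+08 = 11.3 yr.

11.3 yr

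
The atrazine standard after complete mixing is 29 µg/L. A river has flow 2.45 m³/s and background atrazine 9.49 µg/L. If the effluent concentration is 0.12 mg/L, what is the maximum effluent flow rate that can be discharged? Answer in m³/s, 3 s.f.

9.49 µg/L = 0.00949 mg/L.
29 µg/L = 0.029 mg/L.
Mass balance at complete mixing: C_std·(Q_w + Q_r) = Q_w·C_e + Q_r·C_b.
Rearranging, Q_w = Q_r·(C_std − C_b)/(C_e − C_std) = 2.45·(0.029 − 0.00949) / (0.12 − 0.029) = 0.5253 m³/s.

0.525 m³/s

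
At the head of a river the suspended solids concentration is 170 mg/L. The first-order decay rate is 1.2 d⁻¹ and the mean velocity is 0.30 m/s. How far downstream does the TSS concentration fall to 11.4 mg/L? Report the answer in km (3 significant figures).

From C = C₀·e^(−kt), t = ln(C₀/C)/k = ln(170/11.4)/1.2 = 2.702/1.2 = 2.252 d.
Distance = v·t = 0.30 m/s × 1.946e+05 s = 5.837e+04 m = 58.37 km.

58.4 km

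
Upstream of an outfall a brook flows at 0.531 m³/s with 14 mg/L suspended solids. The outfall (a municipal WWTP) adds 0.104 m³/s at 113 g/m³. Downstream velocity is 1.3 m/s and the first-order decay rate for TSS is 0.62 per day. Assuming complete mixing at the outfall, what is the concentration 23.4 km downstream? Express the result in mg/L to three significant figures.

26.6 mg/L

After complete mixing, C₀ = (0.104·113 + 0.531·14) / 0.635 = 30.21 mg/L.
Travel time t = 2.34e+04 m / 1.3 m/s = 1.8e+04 s = 0.2083 d.
C = 30.21·exp(−0.62·0.2083) = 30.21·0.8788 = 26.55 mg/L.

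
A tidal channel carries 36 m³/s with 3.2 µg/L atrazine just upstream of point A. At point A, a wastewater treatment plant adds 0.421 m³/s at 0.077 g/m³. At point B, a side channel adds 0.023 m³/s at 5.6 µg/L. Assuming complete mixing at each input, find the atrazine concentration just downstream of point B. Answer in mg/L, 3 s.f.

0.00405 mg/L

3.2 µg/L = 0.0032 mg/L.
After input A: C = (36·0.0032 + 0.421·0.077) / 36.42 = 0.004053 mg/L.
5.6 µg/L = 0.0056 mg/L.
After input B: C = (36.42·0.004053 + 0.023·0.0056) / 36.44 = 0.004054 mg/L.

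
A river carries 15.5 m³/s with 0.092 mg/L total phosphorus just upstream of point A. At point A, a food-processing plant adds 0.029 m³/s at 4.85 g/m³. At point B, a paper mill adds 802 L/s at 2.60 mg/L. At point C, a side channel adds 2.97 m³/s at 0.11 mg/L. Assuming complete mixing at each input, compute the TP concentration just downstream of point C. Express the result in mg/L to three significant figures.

0.206 mg/L

After input A: C = (15.5·0.092 + 0.029·4.85) / 15.53 = 0.1009 mg/L.
802 L/s = 0.802 m³/s.
After input B: C = (15.53·0.1009 + 0.802·2.6) / 16.33 = 0.2236 mg/L.
After input C: C = (16.33·0.2236 + 2.97·0.11) / 19.3 = 0.2061 mg/L.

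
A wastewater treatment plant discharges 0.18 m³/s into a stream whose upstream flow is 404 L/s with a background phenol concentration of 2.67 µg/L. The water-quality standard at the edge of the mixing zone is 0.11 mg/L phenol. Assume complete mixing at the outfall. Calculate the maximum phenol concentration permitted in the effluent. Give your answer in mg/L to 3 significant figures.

404 L/s = 0.404 m³/s.
2.67 µg/L = 0.00267 mg/L.
Mass balance: 0.11·0.584 = 0.18·Cₑ + 0.404·0.00267.
Cₑ = (0.06424 − 0.001079) / 0.18 = 0.3509 mg/L.

0.351 mg/L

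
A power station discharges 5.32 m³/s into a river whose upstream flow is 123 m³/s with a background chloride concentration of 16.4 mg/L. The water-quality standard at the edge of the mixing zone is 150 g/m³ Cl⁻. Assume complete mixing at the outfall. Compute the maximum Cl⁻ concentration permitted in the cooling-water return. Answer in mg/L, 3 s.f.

3240 mg/L

Mass balance: 150·128.3 = 5.32·Cₑ + 123·16.4.
Cₑ = (1.925e+04 − 2017) / 5.32 = 3239 mg/L.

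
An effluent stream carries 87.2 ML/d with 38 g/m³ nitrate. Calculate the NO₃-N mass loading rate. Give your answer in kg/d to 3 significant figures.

87.2 ML/d = 1.009 m³/s.
Mass flux = Q·C = 1.009 m³/s × 38 g/m³ = 38.35 g/s.
= 38.35 g/s × 86.4 = 3314 kg/d.

3310 kg/d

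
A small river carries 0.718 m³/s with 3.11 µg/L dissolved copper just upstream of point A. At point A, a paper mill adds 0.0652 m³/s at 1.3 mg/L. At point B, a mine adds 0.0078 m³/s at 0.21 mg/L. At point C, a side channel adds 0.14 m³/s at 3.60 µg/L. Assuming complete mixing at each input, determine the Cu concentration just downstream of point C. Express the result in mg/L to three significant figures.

0.0957 mg/L

3.11 µg/L = 0.00311 mg/L.
After input A: C = (0.718·0.00311 + 0.0652·1.3) / 0.7832 = 0.1111 mg/L.
After input B: C = (0.7832·0.1111 + 0.0078·0.21) / 0.791 = 0.112 mg/L.
3.60 µg/L = 0.0036 mg/L.
After input C: C = (0.791·0.112 + 0.14·0.0036) / 0.931 = 0.09574 mg/L.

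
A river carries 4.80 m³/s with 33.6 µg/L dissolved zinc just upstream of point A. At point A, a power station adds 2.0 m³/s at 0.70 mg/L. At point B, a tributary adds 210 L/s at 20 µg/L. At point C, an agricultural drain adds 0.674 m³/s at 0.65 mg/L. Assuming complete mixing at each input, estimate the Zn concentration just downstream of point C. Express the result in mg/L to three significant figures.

33.6 µg/L = 0.0336 mg/L.
After input A: C = (4.8·0.0336 + 2·0.7) / 6.8 = 0.2296 mg/L.
210 L/s = 0.21 m³/s.
20 µg/L = 0.02 mg/L.
After input B: C = (6.8·0.2296 + 0.21·0.02) / 7.01 = 0.2233 mg/L.
After input C: C = (7.01·0.2233 + 0.674·0.65) / 7.684 = 0.2607 mg/L.

0.261 mg/L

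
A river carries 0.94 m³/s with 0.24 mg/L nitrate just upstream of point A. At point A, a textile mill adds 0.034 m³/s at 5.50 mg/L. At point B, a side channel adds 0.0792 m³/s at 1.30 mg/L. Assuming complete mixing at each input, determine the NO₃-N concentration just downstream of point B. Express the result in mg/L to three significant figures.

0.490 mg/L

After input A: C = (0.94·0.24 + 0.034·5.5) / 0.974 = 0.4236 mg/L.
After input B: C = (0.974·0.4236 + 0.0792·1.3) / 1.053 = 0.4895 mg/L.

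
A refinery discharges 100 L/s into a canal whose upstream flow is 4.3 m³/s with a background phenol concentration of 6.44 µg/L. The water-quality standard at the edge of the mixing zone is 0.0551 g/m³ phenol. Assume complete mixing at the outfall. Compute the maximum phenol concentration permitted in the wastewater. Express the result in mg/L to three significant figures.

100 L/s = 0.1 m³/s.
6.44 µg/L = 0.00644 mg/L.
Mass balance: 0.0551·4.4 = 0.1·Cₑ + 4.3·0.00644.
Cₑ = (0.2424 − 0.02769) / 0.1 = 2.147 mg/L.

2.15 mg/L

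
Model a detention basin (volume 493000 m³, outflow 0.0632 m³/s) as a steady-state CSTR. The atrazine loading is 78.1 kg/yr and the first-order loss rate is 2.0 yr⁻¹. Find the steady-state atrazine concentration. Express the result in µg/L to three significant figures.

Outflow Q = 0.0632 m³/s × 3.156e+07 s/yr = 1.994e+06 m³/yr.
Steady-state CSTR mass balance: W = Q·C + k·V·C, so C = W/(Q + kV).
Q + kV = 1.994e+06 + 2.0·493000 = 2.98e+06 m³/yr.
C = 78.1/2.98e+06 = 2.62e-05 kg/m³ = 0.0262 mg/L = 26.2 µg/L.

26.2 µg/L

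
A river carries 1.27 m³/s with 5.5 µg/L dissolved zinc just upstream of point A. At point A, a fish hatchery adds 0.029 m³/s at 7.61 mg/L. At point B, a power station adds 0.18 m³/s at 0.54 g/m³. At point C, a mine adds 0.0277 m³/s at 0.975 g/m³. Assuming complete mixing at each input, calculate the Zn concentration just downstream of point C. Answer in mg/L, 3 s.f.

0.234 mg/L

5.5 µg/L = 0.0055 mg/L.
After input A: C = (1.27·0.0055 + 0.029·7.61) / 1.299 = 0.1753 mg/L.
After input B: C = (1.299·0.1753 + 0.18·0.54) / 1.479 = 0.2197 mg/L.
After input C: C = (1.479·0.2197 + 0.0277·0.975) / 1.507 = 0.2335 mg/L.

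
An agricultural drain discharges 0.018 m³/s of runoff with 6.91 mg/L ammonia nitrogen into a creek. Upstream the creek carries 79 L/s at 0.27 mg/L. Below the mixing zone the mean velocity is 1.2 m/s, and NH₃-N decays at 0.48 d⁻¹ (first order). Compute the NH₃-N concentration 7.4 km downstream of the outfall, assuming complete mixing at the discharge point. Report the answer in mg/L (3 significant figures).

79 L/s = 0.079 m³/s.
After complete mixing, C₀ = (0.018·6.91 + 0.079·0.27) / 0.097 = 1.502 mg/L.
Travel time t = 7400 m / 1.2 m/s = 6167 s = 0.07137 d.
C = 1.502·exp(−0.48·0.07137) = 1.502·0.9663 = 1.452 mg/L.

1.45 mg/L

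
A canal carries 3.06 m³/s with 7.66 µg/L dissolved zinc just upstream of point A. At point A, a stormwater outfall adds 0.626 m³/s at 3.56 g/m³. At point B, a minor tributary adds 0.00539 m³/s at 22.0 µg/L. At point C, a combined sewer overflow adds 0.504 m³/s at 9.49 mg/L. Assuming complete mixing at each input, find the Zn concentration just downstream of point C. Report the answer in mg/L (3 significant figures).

1.68 mg/L

7.66 µg/L = 0.00766 mg/L.
After input A: C = (3.06·0.00766 + 0.626·3.56) / 3.686 = 0.611 mg/L.
22.0 µg/L = 0.022 mg/L.
After input B: C = (3.686·0.611 + 0.00539·0.022) / 3.691 = 0.6101 mg/L.
After input C: C = (3.691·0.6101 + 0.504·9.49) / 4.195 = 1.677 mg/L.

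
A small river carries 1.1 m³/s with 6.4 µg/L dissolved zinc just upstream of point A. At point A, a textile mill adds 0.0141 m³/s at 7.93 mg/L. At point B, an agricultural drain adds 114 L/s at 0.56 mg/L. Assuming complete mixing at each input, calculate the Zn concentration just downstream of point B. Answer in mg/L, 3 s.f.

6.4 µg/L = 0.0064 mg/L.
After input A: C = (1.1·0.0064 + 0.0141·7.93) / 1.114 = 0.1067 mg/L.
114 L/s = 0.114 m³/s.
After input B: C = (1.114·0.1067 + 0.114·0.56) / 1.228 = 0.1488 mg/L.

0.149 mg/L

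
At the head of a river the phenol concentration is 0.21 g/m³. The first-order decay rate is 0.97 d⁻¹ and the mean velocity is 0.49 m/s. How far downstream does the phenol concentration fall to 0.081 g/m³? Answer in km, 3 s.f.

41.6 km

From C = C₀·e^(−kt), t = ln(C₀/C)/k = ln(0.21/0.081)/0.97 = 0.9527/0.97 = 0.9821 d.
Distance = v·t = 0.49 m/s × 8.486e+04 s = 4.158e+04 m = 41.58 km.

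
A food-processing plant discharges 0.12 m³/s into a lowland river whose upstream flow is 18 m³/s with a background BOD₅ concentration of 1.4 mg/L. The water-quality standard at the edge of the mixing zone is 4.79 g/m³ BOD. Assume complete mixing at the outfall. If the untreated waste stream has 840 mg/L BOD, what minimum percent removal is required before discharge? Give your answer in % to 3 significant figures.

38.9 %

Mass balance: 4.79·18.12 = 0.12·Cₑ + 18·1.4.
Cₑ = (86.79 − 25.2) / 0.12 = 513.3 mg/L.
Required removal = 1 − 513.3/840 = 38.89 %.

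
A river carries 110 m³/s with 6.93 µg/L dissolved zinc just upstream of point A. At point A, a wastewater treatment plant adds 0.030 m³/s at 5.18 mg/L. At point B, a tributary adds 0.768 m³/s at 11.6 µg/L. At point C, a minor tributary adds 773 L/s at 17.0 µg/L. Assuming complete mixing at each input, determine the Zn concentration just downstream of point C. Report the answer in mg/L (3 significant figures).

0.00842 mg/L

6.93 µg/L = 0.00693 mg/L.
After input A: C = (110·0.00693 + 0.03·5.18) / 110 = 0.00834 mg/L.
11.6 µg/L = 0.0116 mg/L.
After input B: C = (110·0.00834 + 0.768·0.0116) / 110.8 = 0.008363 mg/L.
773 L/s = 0.773 m³/s.
17.0 µg/L = 0.017 mg/L.
After input C: C = (110.8·0.008363 + 0.773·0.017) / 111.6 = 0.008423 mg/L.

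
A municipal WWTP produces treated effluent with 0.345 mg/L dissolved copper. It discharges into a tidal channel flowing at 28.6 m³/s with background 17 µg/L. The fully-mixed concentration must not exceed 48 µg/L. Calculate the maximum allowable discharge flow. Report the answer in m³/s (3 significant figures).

17 µg/L = 0.017 mg/L.
48 µg/L = 0.048 mg/L.
Mass balance at complete mixing: C_std·(Q_w + Q_r) = Q_w·C_e + Q_r·C_b.
Rearranging, Q_w = Q_r·(C_std − C_b)/(C_e − C_std) = 28.6·(0.048 − 0.017) / (0.345 − 0.048) = 2.985 m³/s.

2.99 m³/s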